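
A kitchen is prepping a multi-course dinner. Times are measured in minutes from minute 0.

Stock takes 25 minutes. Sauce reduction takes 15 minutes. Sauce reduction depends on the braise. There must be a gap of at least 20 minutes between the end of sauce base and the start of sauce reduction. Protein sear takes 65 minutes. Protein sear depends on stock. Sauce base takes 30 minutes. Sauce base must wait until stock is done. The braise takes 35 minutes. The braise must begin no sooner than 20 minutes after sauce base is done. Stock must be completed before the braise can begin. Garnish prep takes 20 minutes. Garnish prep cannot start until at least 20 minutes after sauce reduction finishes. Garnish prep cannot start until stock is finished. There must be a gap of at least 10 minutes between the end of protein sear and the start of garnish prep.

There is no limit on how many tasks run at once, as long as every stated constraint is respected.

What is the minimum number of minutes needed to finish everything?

Stock can start immediately at minute 0; it finishes at minute 25.
Protein sear waits on stock (finishes minute 25), so it starts at minute 25 and finishes at 25 + 65 = minute 90.
After stock (finishes minute 25), sauce base can start at minute 25 and finishes at minute 55.
The braise needs all of sauce base (finishes minute 55, plus 20-minute gap → minute 75); stock (finishes minute 25). That puts its earliest start at minute 75; it finishes at 75 + 35 = minute 110.
Sauce reduction needs all of the braise (finishes minute 110); sauce base (finishes minute 55, plus 20-minute gap → minute 75). That puts its earliest start at minute 110; it finishes at 110 + 15 = minute 125.
Garnish prep needs all of sauce reduction (finishes minute 125, plus 20-minute gap → minute 145); stock (finishes minute 25); protein sear (finishes minute 90, plus 10-minute gap → minute 100). That puts its earliest start at minute 145; it finishes at 145 + 20 = minute 165.
All tasks are finished once the last one completes. Finish times: Stock at 25, Sauce base at 55, The braise at 110, Protein sear at 90, Sauce reduction at 125, Garnish prep at 165. The latest is minute 165.

165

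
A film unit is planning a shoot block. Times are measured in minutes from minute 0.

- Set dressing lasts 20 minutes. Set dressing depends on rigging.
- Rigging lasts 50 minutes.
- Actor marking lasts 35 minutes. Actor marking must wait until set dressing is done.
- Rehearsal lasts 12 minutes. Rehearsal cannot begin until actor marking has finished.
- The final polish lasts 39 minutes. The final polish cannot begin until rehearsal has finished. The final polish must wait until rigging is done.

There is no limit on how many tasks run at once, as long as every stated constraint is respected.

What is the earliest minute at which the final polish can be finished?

Rigging can start immediately at minute 0; it finishes at minute 50.
Set dressing cannot begin until rigging (finishes minute 50). It runs from minute 50 to 50 + 20 = minute 70.
Actor marking cannot begin until set dressing (finishes minute 70). It runs from minute 70 to 70 + 35 = minute 105.
Rehearsal waits on actor marking (finishes minute 105), so it starts at minute 105 and finishes at 105 + 12 = minute 117.
The final polish needs all of rehearsal (finishes minute 117); rigging (finishes minute 50). That puts its earliest start at minute 117; it finishes at 117 + 39 = minute 156.

156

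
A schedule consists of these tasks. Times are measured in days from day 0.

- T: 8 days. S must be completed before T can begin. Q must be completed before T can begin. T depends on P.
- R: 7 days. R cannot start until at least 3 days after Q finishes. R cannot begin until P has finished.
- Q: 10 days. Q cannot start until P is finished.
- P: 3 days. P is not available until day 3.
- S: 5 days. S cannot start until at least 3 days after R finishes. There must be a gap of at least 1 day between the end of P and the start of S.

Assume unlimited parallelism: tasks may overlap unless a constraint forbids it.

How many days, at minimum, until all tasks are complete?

P waits on its own release at day 3, so it starts at day 3 and finishes at 3 + 3 = day 6.
After P (finishes day 6), Q can start at day 6 and finishes at day 16.
R cannot start until Q (finishes day 16, plus 3-day gap → day 19); P (finishes day 6). The controlling bound is day 19, so R finishes at 19 + 7 = day 26.
For S: R (finishes day 26, plus 3-day gap → day 29); P (finishes day 6, plus 1-day gap → day 7). Taking the maximum gives a start of day 29, and it finishes at 29 + 5 = day 34.
For T: S (finishes day 34); Q (finishes day 16); P (finishes day 6). Taking the maximum gives a start of day 34, and it finishes at 34 + 8 = day 42.
All tasks are finished once the last one completes. Finish times: P at 6, Q at 16, R at 26, S at 34, T at 42. The latest is day 42.

42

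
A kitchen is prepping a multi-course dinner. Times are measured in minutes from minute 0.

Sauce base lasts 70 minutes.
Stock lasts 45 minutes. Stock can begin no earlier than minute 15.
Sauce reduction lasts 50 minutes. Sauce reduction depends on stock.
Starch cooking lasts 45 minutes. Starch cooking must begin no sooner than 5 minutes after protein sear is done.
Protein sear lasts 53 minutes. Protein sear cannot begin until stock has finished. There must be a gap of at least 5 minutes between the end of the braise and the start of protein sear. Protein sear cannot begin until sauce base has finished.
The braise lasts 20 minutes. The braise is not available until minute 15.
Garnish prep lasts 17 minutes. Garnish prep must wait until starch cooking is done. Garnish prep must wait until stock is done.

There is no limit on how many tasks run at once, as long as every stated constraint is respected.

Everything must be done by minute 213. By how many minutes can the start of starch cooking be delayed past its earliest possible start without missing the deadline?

The braise cannot begin until its own release at minute 15. It runs from minute 15 to 15 + 20 = minute 35.
Sauce base has no prerequisites, so it starts at minute 0 and finishes at minute 70.
After its own release at minute 15, stock can start at minute 15 and finishes at minute 60.
Protein sear has to wait for stock (finishes minute 60); the braise (finishes minute 35, plus 5-minute gap → minute 40); sauce base (finishes minute 70). The latest of these is minute 70, so protein sear runs minute 70 to 70 + 53 = minute 123.
Starch cooking cannot begin until protein sear (finishes minute 123, plus 5-minute gap → minute 128). It runs from minute 128 to 128 + 45 = minute 173.

Working backward from the deadline:
Garnish prep has no dependents, so it just needs to finish by minute 213. Starting by 213 − 17 = minute 196 achieves that.
Starch cooking has to be done before garnish prep (must start by minute 196). That means finishing by minute 196, i.e. starting by 196 − 45 = minute 151.
So starch cooking can start as early as minute 128 and as late as minute 151, giving 151 − 128 = 23 minutes of slack.

23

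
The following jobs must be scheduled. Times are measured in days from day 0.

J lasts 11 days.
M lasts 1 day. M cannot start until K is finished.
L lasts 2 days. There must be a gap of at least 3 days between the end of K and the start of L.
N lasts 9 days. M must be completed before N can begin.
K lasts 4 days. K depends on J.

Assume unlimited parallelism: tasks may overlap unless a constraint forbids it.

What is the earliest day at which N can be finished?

25

Nothing blocks J, so it runs from day 0 to day 11.
After J (finishes day 11), K can start at day 11 and finishes at day 15.
After K (finishes day 15), M can start at day 15 and finishes at day 16.
N waits on M (finishes day 16), so it starts at day 16 and finishes at 16 + 9 = day 25.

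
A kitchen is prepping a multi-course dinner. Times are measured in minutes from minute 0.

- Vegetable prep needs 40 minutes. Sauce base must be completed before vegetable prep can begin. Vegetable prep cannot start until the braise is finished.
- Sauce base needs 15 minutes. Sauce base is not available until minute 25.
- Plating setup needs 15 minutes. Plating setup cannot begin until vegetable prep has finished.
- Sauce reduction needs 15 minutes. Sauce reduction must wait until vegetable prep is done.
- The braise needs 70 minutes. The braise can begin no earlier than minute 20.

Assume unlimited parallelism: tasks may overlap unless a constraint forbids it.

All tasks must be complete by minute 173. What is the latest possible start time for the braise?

48

Nothing follows sauce reduction; the deadline of minute 173 is its only limit. It must start by 173 − 15 = minute 158.
Plating setup has no dependents, so it just needs to finish by minute 173. Starting by 173 − 15 = minute 158 achieves that.
Vegetable prep has several dependents: sauce reduction (must start by minute 158); plating setup (must start by minute 158). The earliest of those limits is minute 158, so vegetable prep must start by 158 − 40 = minute 118.
The braise feeds into vegetable prep (must start by minute 118); so the braise must finish by minute 118 and therefore start by minute 48.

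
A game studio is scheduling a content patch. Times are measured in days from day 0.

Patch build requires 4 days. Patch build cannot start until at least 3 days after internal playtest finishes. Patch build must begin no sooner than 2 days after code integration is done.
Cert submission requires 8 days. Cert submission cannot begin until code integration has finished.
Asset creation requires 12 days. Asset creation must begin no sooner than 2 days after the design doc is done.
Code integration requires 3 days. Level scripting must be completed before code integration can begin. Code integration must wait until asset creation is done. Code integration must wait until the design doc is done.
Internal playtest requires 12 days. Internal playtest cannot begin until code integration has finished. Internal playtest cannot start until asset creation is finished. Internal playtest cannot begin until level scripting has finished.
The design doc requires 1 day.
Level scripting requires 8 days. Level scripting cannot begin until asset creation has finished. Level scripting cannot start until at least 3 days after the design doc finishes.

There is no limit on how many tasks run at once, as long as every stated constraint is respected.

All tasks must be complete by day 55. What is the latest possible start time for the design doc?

To finish by day 55, patch build (duration 4) must start no later than day 51.
Internal playtest feeds into patch build (must start by day 51, minus 3-day gap → day 48); so internal playtest must finish by day 48 and therefore start by day 36.
To finish by day 55, cert submission (duration 8) must start no later than day 47.
Code integration must finish in time for internal playtest (must start by day 36); cert submission (must start by day 47); patch build (must start by day 51, minus 2-day gap → day 49). The tightest is day 36, so code integration must start by 36 − 3 = day 33.
Level scripting has several dependents: code integration (must start by day 33); internal playtest (must start by day 36). The earliest of those limits is day 33, so level scripting must start by 33 − 8 = day 25.
Asset creation feeds level scripting (must start by day 25); code integration (must start by day 33); internal playtest (must start by day 36). Taking the minimum, asset creation must finish by day 25 and start by 25 − 12 = day 13.
The design doc must finish in time for asset creation (must start by day 13, minus 2-day gap → day 11); level scripting (must start by day 25, minus 3-day gap → day 22); code integration (must start by day 33). The tightest is day 11, so the design doc must start by 11 − 1 = day 10.

10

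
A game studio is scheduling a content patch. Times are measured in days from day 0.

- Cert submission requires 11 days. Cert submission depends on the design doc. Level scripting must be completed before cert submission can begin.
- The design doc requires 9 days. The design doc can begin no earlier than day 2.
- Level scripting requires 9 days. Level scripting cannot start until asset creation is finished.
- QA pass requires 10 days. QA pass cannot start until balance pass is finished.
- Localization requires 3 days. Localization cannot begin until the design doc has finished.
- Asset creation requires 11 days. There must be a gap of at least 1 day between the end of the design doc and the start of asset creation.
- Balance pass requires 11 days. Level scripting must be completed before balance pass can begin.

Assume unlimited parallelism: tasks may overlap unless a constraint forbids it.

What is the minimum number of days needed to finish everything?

After its own release at day 2, the design doc can start at day 2 and finishes at day 11.
Localization waits on the design doc (finishes day 11), so it starts at day 11 and finishes at 11 + 3 = day 14.
After the design doc (finishes day 11, plus 1-day gap → day 12), asset creation can start at day 12 and finishes at day 23.
Level scripting cannot begin until asset creation (finishes day 23). It runs from day 23 to 23 + 9 = day 32.
For cert submission: the design doc (finishes day 11); level scripting (finishes day 32). Taking the maximum gives a start of day 32, and it finishes at 32 + 11 = day 43.
Balance pass waits on level scripting (finishes day 32), so it starts at day 32 and finishes at 32 + 11 = day 43.
QA pass cannot begin until balance pass (finishes day 43). It runs from day 43 to 43 + 10 = day 53.
All tasks are finished once the last one completes. Finish times: The design doc at 11, Asset creation at 23, Level scripting at 32, Balance pass at 43, Localization at 14, QA pass at 53, Cert submission at 43. The latest is day 53.

53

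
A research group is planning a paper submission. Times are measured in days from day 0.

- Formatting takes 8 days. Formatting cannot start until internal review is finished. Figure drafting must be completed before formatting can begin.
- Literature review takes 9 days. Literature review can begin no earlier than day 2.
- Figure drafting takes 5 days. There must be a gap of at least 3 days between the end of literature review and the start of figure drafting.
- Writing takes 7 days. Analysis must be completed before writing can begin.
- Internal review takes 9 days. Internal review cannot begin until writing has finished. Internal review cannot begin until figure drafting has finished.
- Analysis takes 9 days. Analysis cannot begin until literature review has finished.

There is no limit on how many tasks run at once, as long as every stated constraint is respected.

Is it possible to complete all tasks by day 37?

No

After its own release at day 2, literature review can start at day 2 and finishes at day 11.
Figure drafting waits on literature review (finishes day 11, plus 3-day gap → day 14), so it starts at day 14 and finishes at 14 + 5 = day 19.
Analysis cannot begin until literature review (finishes day 11). It runs from day 11 to 11 + 9 = day 20.
After analysis (finishes day 20), writing can start at day 20 and finishes at day 27.
Internal review has to wait for writing (finishes day 27); figure drafting (finishes day 19). The latest of these is day 27, so internal review runs day 27 to 27 + 9 = day 36.
For formatting: internal review (finishes day 36); figure drafting (finishes day 19). Taking the maximum gives a start of day 36, and it finishes at 36 + 8 = day 44.
The earliest everything can be done is day 44, which is after the deadline of 37, so it is not possible.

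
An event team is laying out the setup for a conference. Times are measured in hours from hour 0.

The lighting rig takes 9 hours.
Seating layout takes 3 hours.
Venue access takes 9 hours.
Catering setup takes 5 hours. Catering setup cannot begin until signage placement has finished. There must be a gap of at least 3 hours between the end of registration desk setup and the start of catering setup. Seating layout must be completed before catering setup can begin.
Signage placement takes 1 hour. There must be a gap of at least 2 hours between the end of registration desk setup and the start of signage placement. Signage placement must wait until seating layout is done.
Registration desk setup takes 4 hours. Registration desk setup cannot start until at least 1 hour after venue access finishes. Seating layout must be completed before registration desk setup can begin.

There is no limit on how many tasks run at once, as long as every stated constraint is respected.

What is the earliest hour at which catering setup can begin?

Seating layout can start immediately at hour 0; it finishes at hour 3.
Nothing blocks venue access, so it runs from hour 0 to hour 9.
For registration desk setup: venue access (finishes hour 9, plus 1-hour gap → hour 10); seating layout (finishes hour 3). Taking the maximum gives a start of hour 10, and it finishes at 10 + 4 = hour 14.
Signage placement has to wait for registration desk setup (finishes hour 14, plus 2-hour gap → hour 16); seating layout (finishes hour 3). The latest of these is hour 16, so signage placement runs hour 16 to 16 + 1 = hour 17.
Catering setup waits on signage placement (finishes hour 17); registration desk setup (finishes hour 14, plus 3-hour gap → hour 17); seating layout (finishes hour 3). The latest of these is hour 17, which is the earliest catering setup can start.

17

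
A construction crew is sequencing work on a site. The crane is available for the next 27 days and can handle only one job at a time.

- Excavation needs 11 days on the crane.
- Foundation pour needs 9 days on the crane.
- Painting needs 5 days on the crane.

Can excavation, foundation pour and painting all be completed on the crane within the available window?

Yes

Running back to back, the jobs need 11 + 9 + 5 = 25 days on the crane.
Since 25 ≤ 27, they fit within the window.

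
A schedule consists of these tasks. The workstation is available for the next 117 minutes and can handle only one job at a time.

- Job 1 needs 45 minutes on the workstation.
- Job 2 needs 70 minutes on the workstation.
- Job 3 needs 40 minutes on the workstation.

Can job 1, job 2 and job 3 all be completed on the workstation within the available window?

No

Running back to back, the jobs need 45 + 70 + 40 = 155 minutes on the workstation.
Since 155 > 117, they cannot all fit.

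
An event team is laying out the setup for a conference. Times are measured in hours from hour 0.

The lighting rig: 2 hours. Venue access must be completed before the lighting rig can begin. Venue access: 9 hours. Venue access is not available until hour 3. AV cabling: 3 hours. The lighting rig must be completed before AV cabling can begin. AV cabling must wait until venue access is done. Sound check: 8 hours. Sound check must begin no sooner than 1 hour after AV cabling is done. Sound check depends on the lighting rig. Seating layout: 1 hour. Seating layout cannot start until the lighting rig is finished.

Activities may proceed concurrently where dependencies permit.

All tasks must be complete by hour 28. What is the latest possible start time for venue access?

Sound check has no dependents, so it just needs to finish by hour 28. Starting by 28 − 8 = hour 20 achieves that.
AV cabling must finish before sound check (must start by hour 20, minus 1-hour gap → hour 19). With a 3-hour duration, AV cabling must start by 19 − 3 = hour 16.
Seating layout must finish by hour 28; it takes 1 hour, so it must start by 28 − 1 = hour 27.
The lighting rig feeds AV cabling (must start by hour 16); seating layout (must start by hour 27); sound check (must start by hour 20). Taking the minimum, the lighting rig must finish by hour 16 and start by 16 − 2 = hour 14.
For venue access: the lighting rig (must start by hour 14); AV cabling (must start by hour 16). The most restrictive is hour 14; with a 9-hour duration, venue access must start by hour 5.

5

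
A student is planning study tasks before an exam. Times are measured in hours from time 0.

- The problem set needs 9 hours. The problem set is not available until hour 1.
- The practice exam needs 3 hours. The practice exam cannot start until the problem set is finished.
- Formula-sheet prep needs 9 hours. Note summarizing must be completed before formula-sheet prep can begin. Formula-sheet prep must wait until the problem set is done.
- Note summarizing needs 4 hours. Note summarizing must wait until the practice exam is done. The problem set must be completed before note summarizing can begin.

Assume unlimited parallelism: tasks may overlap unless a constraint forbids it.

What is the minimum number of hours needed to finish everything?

The problem set cannot begin until its own release at hour 1. It runs from hour 1 to 1 + 9 = hour 10.
After the problem set (finishes hour 10), the practice exam can start at hour 10 and finishes at hour 13.
Note summarizing has to wait for the practice exam (finishes hour 13); the problem set (finishes hour 10). The latest of these is hour 13, so note summarizing runs hour 13 to 13 + 4 = hour 17.
Formula-sheet prep cannot start until note summarizing (finishes hour 17); the problem set (finishes hour 10). The controlling bound is hour 17, so formula-sheet prep finishes at 17 + 9 = hour 26.
All tasks are finished once the last one completes. Finish times: The problem set at 10, The practice exam at 13, Note summarizing at 17, Formula-sheet prep at 26. The latest is hour 26.

26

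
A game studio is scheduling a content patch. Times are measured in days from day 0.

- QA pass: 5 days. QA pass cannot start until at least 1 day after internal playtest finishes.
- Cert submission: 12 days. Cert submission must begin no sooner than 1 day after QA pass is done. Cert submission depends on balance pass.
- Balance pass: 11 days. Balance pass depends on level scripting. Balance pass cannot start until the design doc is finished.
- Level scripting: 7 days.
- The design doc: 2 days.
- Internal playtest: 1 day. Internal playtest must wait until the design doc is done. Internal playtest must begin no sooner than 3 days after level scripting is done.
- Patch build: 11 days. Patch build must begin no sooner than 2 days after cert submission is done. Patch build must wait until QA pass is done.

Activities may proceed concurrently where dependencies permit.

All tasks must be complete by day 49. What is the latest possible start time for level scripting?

Patch build must finish by day 49; it takes 11 days, so it must start by 49 − 11 = day 38.
Cert submission has to be done before patch build (must start by day 38, minus 2-day gap → day 36). That means finishing by day 36, i.e. starting by 36 − 12 = day 24.
QA pass must finish in time for cert submission (must start by day 24, minus 1-day gap → day 23); patch build (must start by day 38). The tightest is day 23, so QA pass must start by 23 − 5 = day 18.
Since QA pass (must start by day 18, minus 1-day gap → day 17) depends on it, internal playtest must finish by day 17. Backing off its 1-day duration gives a latest start of day 16.
Balance pass feeds into cert submission (must start by day 24); so balance pass must finish by day 24 and therefore start by day 13.
Level scripting must finish in time for internal playtest (must start by day 16, minus 3-day gap → day 13); balance pass (must start by day 13). The tightest is day 13, so level scripting must start by 13 − 7 = day 6.

6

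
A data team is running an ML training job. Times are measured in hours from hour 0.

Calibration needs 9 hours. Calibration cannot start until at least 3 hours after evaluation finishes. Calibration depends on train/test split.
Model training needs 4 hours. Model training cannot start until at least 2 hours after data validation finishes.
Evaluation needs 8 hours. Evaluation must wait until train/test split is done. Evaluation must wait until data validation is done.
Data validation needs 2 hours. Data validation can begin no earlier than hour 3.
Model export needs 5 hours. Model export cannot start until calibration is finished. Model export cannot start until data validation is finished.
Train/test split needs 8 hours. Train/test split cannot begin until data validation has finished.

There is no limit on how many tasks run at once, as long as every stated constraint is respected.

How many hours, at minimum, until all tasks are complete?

After its own release at hour 3, data validation can start at hour 3 and finishes at hour 5.
Model training cannot begin until data validation (finishes hour 5, plus 2-hour gap → hour 7). It runs from hour 7 to 7 + 4 = hour 11.
After data validation (finishes hour 5), train/test split can start at hour 5 and finishes at hour 13.
Evaluation has to wait for train/test split (finishes hour 13); data validation (finishes hour 5). The latest of these is hour 13, so evaluation runs hour 13 to 13 + 8 = hour 21.
Calibration has to wait for evaluation (finishes hour 21, plus 3-hour gap → hour 24); train/test split (finishes hour 13). The latest of these is hour 24, so calibration runs hour 24 to 24 + 9 = hour 33.
Model export has to wait for calibration (finishes hour 33); data validation (finishes hour 5). The latest of these is hour 33, so model export runs hour 33 to 33 + 5 = hour 38.
All tasks are finished once the last one completes. Finish times: Data validation at 5, Train/test split at 13, Model training at 11, Evaluation at 21, Calibration at 33, Model export at 38. The latest is hour 38.

38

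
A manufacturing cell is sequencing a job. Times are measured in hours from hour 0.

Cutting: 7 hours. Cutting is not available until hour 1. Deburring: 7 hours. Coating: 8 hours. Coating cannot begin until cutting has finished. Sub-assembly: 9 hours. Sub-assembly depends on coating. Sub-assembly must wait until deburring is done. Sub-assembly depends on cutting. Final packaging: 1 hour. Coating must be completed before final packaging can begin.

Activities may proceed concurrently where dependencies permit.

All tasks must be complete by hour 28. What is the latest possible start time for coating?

Sub-assembly must finish by hour 28; it takes 9 hours, so it must start by 28 − 9 = hour 19.
Final packaging must finish by hour 28; it takes 1 hour, so it must start by 28 − 1 = hour 27.
For coating: sub-assembly (must start by hour 19); final packaging (must start by hour 27). The most restrictive is hour 19; with an 8-hour duration, coating must start by hour 11.

11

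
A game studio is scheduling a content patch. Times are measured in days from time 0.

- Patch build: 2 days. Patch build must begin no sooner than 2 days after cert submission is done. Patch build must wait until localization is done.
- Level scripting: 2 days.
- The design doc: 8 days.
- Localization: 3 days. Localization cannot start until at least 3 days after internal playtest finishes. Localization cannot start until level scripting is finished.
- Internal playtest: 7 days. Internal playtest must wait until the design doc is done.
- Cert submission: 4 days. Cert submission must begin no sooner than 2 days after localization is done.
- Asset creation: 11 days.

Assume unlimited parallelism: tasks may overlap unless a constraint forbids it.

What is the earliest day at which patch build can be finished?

31

Nothing blocks level scripting, so it runs from day 0 to day 2.
Nothing blocks the design doc, so it runs from day 0 to day 8.
After the design doc (finishes day 8), internal playtest can start at day 8 and finishes at day 15.
Localization cannot start until internal playtest (finishes day 15, plus 3-day gap → day 18); level scripting (finishes day 2). The controlling bound is day 18, so localization finishes at 18 + 3 = day 21.
After localization (finishes day 21, plus 2-day gap → day 23), cert submission can start at day 23 and finishes at day 27.
Patch build has to wait for cert submission (finishes day 27, plus 2-day gap → day 29); localization (finishes day 21). The latest of these is day 29, so patch build runs day 29 to 29 + 2 = day 31.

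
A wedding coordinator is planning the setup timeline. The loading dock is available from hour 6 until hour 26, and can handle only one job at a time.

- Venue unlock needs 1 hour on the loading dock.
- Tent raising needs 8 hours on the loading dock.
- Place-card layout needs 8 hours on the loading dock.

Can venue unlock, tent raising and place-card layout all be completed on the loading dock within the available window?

Yes

The loading dock window is 26 − 6 = 20 hours.
Running back to back, the jobs need 1 + 8 + 8 = 17 hours on the loading dock.
Since 17 ≤ 20, they fit within the window.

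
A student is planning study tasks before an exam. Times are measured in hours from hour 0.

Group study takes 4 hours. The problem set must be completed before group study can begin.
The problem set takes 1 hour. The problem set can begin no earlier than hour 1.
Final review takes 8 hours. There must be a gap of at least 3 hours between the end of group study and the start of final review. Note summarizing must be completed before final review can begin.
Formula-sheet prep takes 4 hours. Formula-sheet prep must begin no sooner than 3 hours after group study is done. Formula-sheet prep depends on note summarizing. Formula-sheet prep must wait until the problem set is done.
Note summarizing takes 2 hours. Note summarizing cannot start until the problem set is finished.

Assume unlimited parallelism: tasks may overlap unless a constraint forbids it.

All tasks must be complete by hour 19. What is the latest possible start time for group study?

4

Formula-sheet prep has no dependents, so it just needs to finish by hour 19. Starting by 19 − 4 = hour 15 achieves that.
Final review must finish by hour 19; it takes 8 hours, so it must start by 19 − 8 = hour 11.
Group study must finish in time for formula-sheet prep (must start by hour 15, minus 3-hour gap → hour 12); final review (must start by hour 11, minus 3-hour gap → hour 8). The tightest is hour 8, so group study must start by 8 − 4 = hour 4.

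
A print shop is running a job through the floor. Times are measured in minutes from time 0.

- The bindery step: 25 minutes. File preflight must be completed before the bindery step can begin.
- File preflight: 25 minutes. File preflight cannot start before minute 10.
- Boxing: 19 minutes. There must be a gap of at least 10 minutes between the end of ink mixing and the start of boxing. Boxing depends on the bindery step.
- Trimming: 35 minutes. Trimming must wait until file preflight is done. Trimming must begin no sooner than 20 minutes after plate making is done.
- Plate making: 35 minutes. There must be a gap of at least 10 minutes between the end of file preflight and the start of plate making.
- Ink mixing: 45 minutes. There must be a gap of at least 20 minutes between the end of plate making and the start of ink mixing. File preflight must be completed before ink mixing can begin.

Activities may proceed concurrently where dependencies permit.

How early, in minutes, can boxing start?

File preflight cannot begin until its own release at minute 10. It runs from minute 10 to 10 + 25 = minute 35.
The bindery step waits on file preflight (finishes minute 35), so it starts at minute 35 and finishes at 35 + 25 = minute 60.
Plate making waits on file preflight (finishes minute 35, plus 10-minute gap → minute 45), so it starts at minute 45 and finishes at 45 + 35 = minute 80.
For ink mixing: plate making (finishes minute 80, plus 20-minute gap → minute 100); file preflight (finishes minute 35). Taking the maximum gives a start of minute 100, and it finishes at 100 + 45 = minute 145.
Boxing waits on ink mixing (finishes minute 145, plus 10-minute gap → minute 155); the bindery step (finishes minute 60). The latest of these is minute 155, which is the earliest boxing can start.

155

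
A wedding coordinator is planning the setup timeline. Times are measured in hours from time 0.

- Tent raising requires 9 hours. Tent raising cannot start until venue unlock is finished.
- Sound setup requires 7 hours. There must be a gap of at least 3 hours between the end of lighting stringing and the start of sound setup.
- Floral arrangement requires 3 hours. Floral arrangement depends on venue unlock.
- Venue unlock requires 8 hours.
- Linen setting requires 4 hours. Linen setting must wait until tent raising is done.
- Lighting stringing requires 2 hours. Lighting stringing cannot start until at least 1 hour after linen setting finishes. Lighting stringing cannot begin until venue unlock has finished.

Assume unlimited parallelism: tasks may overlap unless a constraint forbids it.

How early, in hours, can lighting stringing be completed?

24

Nothing blocks venue unlock, so it runs from hour 0 to hour 8.
Tent raising cannot begin until venue unlock (finishes hour 8). It runs from hour 8 to 8 + 9 = hour 17.
Linen setting cannot begin until tent raising (finishes hour 17). It runs from hour 17 to 17 + 4 = hour 21.
For lighting stringing: linen setting (finishes hour 21, plus 1-hour gap → hour 22); venue unlock (finishes hour 8). Taking the maximum gives a start of hour 22, and it finishes at 22 + 2 = hour 24.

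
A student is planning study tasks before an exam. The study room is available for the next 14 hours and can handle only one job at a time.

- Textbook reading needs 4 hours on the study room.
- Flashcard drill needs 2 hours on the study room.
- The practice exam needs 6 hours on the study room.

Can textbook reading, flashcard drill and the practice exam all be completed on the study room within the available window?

Yes

Running back to back, the jobs need 4 + 2 + 6 = 12 hours on the study room.
Since 12 ≤ 14, they fit within the window.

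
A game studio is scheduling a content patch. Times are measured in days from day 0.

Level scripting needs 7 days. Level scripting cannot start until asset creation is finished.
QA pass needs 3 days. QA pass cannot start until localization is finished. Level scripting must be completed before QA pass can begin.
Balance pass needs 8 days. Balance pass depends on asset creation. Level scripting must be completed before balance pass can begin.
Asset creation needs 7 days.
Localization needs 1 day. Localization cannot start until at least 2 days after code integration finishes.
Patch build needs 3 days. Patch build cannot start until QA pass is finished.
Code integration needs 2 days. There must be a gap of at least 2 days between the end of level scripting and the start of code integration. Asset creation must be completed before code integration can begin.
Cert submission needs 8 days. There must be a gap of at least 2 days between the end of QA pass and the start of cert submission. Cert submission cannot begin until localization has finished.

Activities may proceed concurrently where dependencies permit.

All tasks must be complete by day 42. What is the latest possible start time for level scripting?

Nothing follows cert submission; the deadline of day 42 is its only limit. It must start by 42 − 8 = day 34.
Patch build must finish by day 42; it takes 3 days, so it must start by 42 − 3 = day 39.
For QA pass: cert submission (must start by day 34, minus 2-day gap → day 32); patch build (must start by day 39). The most restrictive is day 32; with a 3-day duration, QA pass must start by day 29.
Localization feeds QA pass (must start by day 29); cert submission (must start by day 34). Taking the minimum, localization must finish by day 29 and start by 29 − 1 = day 28.
Code integration has to be done before localization (must start by day 28, minus 2-day gap → day 26). That means finishing by day 26, i.e. starting by 26 − 2 = day 24.
Balance pass must finish by day 42; it takes 8 days, so it must start by 42 − 8 = day 34.
Level scripting feeds code integration (must start by day 24, minus 2-day gap → day 22); balance pass (must start by day 34); QA pass (must start by day 29). Taking the minimum, level scripting must finish by day 22 and start by 22 − 7 = day 15.

15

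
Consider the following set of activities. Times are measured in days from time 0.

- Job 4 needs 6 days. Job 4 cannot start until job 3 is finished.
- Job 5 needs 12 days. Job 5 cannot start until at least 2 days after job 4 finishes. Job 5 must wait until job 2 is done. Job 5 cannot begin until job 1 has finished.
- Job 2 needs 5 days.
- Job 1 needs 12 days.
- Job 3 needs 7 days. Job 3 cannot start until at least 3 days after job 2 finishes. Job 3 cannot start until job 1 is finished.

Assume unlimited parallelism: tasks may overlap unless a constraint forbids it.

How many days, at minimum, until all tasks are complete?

39

Nothing blocks job 2, so it runs from day 0 to day 5.
Job 1 can start immediately at day 0; it finishes at day 12.
For job 3: job 2 (finishes day 5, plus 3-day gap → day 8); job 1 (finishes day 12). Taking the maximum gives a start of day 12, and it finishes at 12 + 7 = day 19.
Job 4 cannot begin until job 3 (finishes day 19). It runs from day 19 to 19 + 6 = day 25.
Job 5 cannot start until job 4 (finishes day 25, plus 2-day gap → day 27); job 2 (finishes day 5); job 1 (finishes day 12). The controlling bound is day 27, so job 5 finishes at 27 + 12 = day 39.
All tasks are finished once the last one completes. Finish times: Job 1 at 12, Job 2 at 5, Job 3 at 19, Job 4 at 25, Job 5 at 39. The latest is day 39.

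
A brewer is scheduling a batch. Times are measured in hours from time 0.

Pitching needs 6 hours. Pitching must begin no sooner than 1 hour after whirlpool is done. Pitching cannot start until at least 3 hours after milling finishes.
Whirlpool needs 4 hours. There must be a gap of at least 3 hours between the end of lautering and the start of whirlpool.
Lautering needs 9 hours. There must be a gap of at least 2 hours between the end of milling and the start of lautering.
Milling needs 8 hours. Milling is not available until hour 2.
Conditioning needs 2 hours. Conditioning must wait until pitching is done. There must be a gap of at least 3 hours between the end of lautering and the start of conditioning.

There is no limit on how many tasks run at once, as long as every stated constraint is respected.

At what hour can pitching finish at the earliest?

Milling waits on its own release at hour 2, so it starts at hour 2 and finishes at 2 + 8 = hour 10.
Lautering waits on milling (finishes hour 10, plus 2-hour gap → hour 12), so it starts at hour 12 and finishes at 12 + 9 = hour 21.
After lautering (finishes hour 21, plus 3-hour gap → hour 24), whirlpool can start at hour 24 and finishes at hour 28.
Pitching needs all of whirlpool (finishes hour 28, plus 1-hour gap → hour 29); milling (finishes hour 10, plus 3-hour gap → hour 13). That puts its earliest start at hour 29; it finishes at 29 + 6 = hour 35.

35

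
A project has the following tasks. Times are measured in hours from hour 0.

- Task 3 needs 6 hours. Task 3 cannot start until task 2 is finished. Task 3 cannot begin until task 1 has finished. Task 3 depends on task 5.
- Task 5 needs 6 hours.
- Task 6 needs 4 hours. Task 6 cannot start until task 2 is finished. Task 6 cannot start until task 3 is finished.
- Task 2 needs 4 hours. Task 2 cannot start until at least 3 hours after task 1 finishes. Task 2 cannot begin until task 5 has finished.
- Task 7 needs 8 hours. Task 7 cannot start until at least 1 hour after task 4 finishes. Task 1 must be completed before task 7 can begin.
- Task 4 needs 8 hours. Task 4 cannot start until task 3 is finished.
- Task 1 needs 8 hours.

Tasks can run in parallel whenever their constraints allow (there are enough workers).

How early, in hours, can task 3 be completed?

21

Task 5 can start immediately at hour 0; it finishes at hour 6.
Nothing blocks task 1, so it runs from hour 0 to hour 8.
Task 2 needs all of task 1 (finishes hour 8, plus 3-hour gap → hour 11); task 5 (finishes hour 6). That puts its earliest start at hour 11; it finishes at 11 + 4 = hour 15.
Task 3 cannot start until task 2 (finishes hour 15); task 1 (finishes hour 8); task 5 (finishes hour 6). The controlling bound is hour 15, so task 3 finishes at 15 + 6 = hour 21.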